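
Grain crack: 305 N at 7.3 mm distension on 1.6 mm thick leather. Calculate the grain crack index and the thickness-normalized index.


Crack index = 41.8 N/mm
Normalized index = 26.1 N/mm per mm


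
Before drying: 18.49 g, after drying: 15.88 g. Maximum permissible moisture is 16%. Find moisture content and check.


Moisture content = 14.1%
Acceptable: Yes

MC = (18.49 - 15.88) / 18.49 x 100 = 14.1%
Maximum: 16%
Acceptable: Yes


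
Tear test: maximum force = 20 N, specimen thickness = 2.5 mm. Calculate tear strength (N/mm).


Tear strength = force / thickness
Tear = 20 / 2.5 = 8.0 N/mm


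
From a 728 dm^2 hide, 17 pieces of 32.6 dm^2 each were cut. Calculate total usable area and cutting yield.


Usable area = 554.2 dm^2
Yield = 76.1%

Total usable = 17 x 32.6 = 554.2 dm^2
Yield = 554.2 / 728 x 100 = 76.1%


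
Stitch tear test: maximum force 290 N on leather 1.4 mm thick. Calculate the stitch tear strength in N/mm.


207.1 N/mm

Stitch tear strength = force / thickness
STS = 290 / 1.4 = 207.1 N/mm


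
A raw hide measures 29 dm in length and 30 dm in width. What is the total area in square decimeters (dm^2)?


Area = length x width
Area = 29 x 30 = 870 dm^2


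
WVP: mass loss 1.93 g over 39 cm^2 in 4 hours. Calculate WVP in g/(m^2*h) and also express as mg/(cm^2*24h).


WVP = 123.72 g/(m^2*h)
Daily rate = 296.92 mg/(cm^2*24h)


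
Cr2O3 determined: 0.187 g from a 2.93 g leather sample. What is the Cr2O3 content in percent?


6.38%


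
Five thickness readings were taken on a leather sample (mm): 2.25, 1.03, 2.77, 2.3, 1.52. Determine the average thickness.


Sum = 2.25 + 1.03 + 2.77 + 2.3 + 1.52 = 9.87
Average = 9.87 / 5 = 1.97 mm


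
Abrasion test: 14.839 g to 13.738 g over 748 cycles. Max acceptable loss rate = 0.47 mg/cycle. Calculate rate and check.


Loss = 14.839 - 13.738 = 1.101 g
Rate = 1.101 g / 748 cycles x 1000 = 1.472 mg/cycle
Max = 0.47 mg/cycle
Passes: No


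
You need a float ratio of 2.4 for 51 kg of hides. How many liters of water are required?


Water = hide weight x target ratio
Water = 51 x 2.4 = 122.4 L


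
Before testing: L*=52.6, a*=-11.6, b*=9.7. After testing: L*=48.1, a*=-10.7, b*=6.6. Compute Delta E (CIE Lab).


Delta E = 5.54

dL = 48.1 - 52.6 = -4.5
da = -10.7 - (-11.6) = 0.9
db = 6.6 - 9.7 = -3.1
dE = sqrt((-4.5)^2 + (0.9)^2 + (-3.1)^2) = 5.54


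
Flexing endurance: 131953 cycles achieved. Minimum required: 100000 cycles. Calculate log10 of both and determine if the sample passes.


log10(131953) = 5.12
log10(100000) = 5.00
Passes: Yes


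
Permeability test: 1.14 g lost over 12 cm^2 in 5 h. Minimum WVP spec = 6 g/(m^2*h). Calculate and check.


WVP = 1.14 / (12 x 5) x 10000 = 190.00 g/(m^2*h)
Minimum: 6 g/(m^2*h)
Meets spec: Yes


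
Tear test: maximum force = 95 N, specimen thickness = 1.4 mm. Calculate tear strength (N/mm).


Tear strength = force / thickness
Tear = 95 / 1.4 = 67.9 N/mm


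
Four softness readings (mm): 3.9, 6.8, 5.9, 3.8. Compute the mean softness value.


5.10 mm


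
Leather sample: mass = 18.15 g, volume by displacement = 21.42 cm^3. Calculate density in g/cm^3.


0.847 g/cm^3


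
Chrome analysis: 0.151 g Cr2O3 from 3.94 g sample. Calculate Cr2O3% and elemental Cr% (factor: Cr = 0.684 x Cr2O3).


Cr2O3 = 3.83%
Cr = 2.62%


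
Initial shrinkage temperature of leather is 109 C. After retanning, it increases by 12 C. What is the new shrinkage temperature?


121 C


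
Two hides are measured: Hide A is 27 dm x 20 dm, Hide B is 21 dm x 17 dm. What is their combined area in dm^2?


897 dm^2

Hide A area = 27 x 20 = 540 dm^2
Hide B area = 21 x 17 = 357 dm^2
Total = 540 + 357 = 897 dm^2


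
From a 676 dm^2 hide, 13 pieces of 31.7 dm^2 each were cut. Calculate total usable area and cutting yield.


Usable area = 412.1 dm^2
Yield = 61.0%

Total usable = 13 x 31.7 = 412.1 dm^2
Yield = 412.1 / 676 x 100 = 61.0%


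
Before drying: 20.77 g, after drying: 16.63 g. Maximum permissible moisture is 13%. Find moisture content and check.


MC = (20.77 - 16.63) / 20.77 x 100 = 19.9%
Maximum: 13%
Acceptable: No


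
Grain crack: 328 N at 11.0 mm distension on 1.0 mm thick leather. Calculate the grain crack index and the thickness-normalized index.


Crack index = 29.8 N/mm
Normalized index = 29.8 N/mm per mm

Crack index = 328 / 11.0 = 29.8 N/mm
Normalized = 29.8 / 1.0 = 29.8 N/mm per mm


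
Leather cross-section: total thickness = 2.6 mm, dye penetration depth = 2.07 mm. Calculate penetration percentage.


Penetration% = 2.07 / 2.6 x 100
Penetration = 79.6%


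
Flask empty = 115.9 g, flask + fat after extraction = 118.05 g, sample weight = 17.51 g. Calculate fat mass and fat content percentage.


Fat mass = 2.15 g
Fat content = 12.3%

Fat mass = 118.05 - 115.9 = 2.15 g
Fat% = 2.15 / 17.51 x 100 = 12.3%


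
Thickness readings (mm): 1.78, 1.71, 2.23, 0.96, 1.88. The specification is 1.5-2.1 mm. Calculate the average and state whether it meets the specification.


Average = 1.71 mm
Within specification: Yes

Sum = 8.56
Average = 8.56 / 5 = 1.71 mm
Specification range: 1.5 to 2.1 mm
Within spec: Yes


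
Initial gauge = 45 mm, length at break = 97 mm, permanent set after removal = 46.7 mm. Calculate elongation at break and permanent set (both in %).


Elongation at break = (97 - 45) / 45 x 100 = 115.6%
Permanent set = (46.7 - 45) / 45 x 100 = 3.8%


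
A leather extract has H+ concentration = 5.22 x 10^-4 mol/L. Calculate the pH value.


pH = -log10[H+]
pH = -log10(5.22 x 10^-4) = 3.28


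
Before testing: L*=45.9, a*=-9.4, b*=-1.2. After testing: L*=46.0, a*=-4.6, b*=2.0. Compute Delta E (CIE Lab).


dL = 46.0 - 45.9 = 0.1
da = -4.6 - (-9.4) = 4.8
db = 2.0 - (-1.2) = 3.2
dE = sqrt((0.1)^2 + (4.8)^2 + (3.2)^2) = 5.77


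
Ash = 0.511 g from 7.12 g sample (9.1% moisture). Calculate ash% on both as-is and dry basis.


As-is ash = 7.18%
Dry-basis ash = 7.90%

As-is ash% = 0.511 / 7.12 x 100 = 7.18%
Dry mass = 7.12 x (100 - 9.1) / 100 = 6.47208 g
Dry-basis ash% = 0.511 / 6.47208 x 100 = 7.90%


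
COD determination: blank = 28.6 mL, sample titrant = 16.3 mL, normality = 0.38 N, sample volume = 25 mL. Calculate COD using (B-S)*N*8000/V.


1495.7 mg/L


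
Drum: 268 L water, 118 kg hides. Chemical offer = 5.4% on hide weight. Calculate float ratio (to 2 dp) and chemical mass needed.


Float ratio = 268 / 118 = 2.27
Chemical = 118 x 5.4 / 100 = 6.372 kg


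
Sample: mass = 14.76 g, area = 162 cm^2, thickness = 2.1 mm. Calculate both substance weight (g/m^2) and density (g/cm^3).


Substance weight = 911.1 g/m^2
Density = 0.434 g/cm^3


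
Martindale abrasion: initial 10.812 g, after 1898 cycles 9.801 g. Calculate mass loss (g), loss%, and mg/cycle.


Loss = 10.812 - 9.801 = 1.011 g
Loss% = 1.011 / 10.812 x 100 = 9.35%
Rate = 1.011 / 1898 x 1000 = 0.533 mg/cycle


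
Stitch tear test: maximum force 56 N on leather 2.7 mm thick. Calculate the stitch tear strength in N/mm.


Stitch tear strength = force / thickness
STS = 56 / 2.7 = 20.7 N/mm


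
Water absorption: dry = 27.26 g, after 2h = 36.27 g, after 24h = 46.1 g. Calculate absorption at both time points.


2h absorption = 33.1%
24h absorption = 69.1%

WA (2h) = (36.27 - 27.26) / 27.26 x 100 = 33.1%
WA (24h) = (46.1 - 27.26) / 27.26 x 100 = 69.1%


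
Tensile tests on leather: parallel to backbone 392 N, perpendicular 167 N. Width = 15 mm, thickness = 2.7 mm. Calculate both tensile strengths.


Parallel = 9.68 N/mm^2
Perpendicular = 4.12 N/mm^2

Area = 15 x 2.7 = 40.5 mm^2
TS (parallel) = 392 / 40.5 = 9.68 N/mm^2
TS (perpendicular) = 167 / 40.5 = 4.12 N/mm^2


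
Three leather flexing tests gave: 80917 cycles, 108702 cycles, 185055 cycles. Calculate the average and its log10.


Average = (80917 + 108702 + 185055) / 3 = 124891 cycles
log10(124891) = 5.10


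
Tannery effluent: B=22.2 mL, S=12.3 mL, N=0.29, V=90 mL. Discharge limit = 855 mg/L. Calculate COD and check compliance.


COD = 255.2 mg/L
Compliant: Yes


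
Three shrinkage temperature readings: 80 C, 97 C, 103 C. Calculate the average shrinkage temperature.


Average = (80 + 97 + 103) / 3
Average = 280 / 3 = 93.3 C


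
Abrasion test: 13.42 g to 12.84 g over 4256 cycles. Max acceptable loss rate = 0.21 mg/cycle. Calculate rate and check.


Loss = 13.42 - 12.84 = 0.580 g
Rate = 0.580 g / 4256 cycles x 1000 = 0.136 mg/cycle
Max = 0.21 mg/cycle
Passes: Yes


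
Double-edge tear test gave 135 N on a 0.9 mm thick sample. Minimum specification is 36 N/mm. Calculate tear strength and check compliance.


Tear strength = 135 / 0.9 = 150.0 N/mm
Required minimum = 36 N/mm
Compliant: Yes


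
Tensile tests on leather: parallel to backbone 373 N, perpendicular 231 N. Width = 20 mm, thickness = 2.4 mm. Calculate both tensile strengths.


Parallel = 7.77 N/mm^2
Perpendicular = 4.81 N/mm^2


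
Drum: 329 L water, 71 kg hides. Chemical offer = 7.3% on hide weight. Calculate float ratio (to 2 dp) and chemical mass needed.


Float ratio = 329 / 71 = 4.63
Chemical = 71 x 7.3 / 100 = 5.183 kg


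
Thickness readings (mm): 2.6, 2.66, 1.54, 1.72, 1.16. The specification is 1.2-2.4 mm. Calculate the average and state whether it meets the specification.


Average = 1.94 mm
Within specification: Yes

Sum = 9.68
Average = 9.68 / 5 = 1.94 mm
Specification range: 1.2 to 2.4 mm
Within spec: Yes


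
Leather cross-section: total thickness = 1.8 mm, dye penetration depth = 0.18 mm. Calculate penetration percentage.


Penetration% = 0.18 / 1.8 x 100
Penetration = 10.0%


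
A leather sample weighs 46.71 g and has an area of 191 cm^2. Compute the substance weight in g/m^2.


2445.5 g/m^2


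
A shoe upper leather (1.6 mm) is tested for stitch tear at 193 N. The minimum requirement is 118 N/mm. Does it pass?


STS = 193 / 1.6 = 120.6 N/mm
Minimum required: 118 N/mm
Passes: Yes


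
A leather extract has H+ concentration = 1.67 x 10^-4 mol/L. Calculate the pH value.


pH = -log10[H+]
pH = -log10(1.67 x 10^-4) = 3.78


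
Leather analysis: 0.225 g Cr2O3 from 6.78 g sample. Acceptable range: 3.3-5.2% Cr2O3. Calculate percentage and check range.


Cr2O3 = 3.32%
Within range: Yes

Cr2O3% = 0.225 / 6.78 x 100 = 3.32%
Acceptable range: 3.3 to 5.2%
Within range: Yes


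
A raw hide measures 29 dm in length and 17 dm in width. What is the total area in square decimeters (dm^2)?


493 dm^2


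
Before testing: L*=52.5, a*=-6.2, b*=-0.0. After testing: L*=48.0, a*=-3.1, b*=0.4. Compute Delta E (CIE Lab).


Delta E = 5.48

dL = 48.0 - 52.5 = -4.5
da = -3.1 - (-6.2) = 3.1
db = 0.4 - (-0.0) = 0.4
dE = sqrt((-4.5)^2 + (3.1)^2 + (0.4)^2) = 5.48


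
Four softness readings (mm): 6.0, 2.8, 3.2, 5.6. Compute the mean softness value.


4.40 mm

Sum = 6.0 + 2.8 + 3.2 + 5.6
Mean = 17.6 / 4 = 4.40 mm


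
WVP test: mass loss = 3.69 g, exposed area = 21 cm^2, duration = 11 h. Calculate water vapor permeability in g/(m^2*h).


WVP = mass_loss / (area x time) x 10000
WVP = 3.69 / (21 x 11) x 10000
WVP = 3.69 / 231 x 10000 = 159.74 g/(m^2*h)


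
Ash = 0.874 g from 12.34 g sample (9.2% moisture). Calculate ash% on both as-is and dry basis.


As-is ash% = 0.874 / 12.34 x 100 = 7.08%
Dry mass = 12.34 x (100 - 9.2) / 100 = 11.20472 g
Dry-basis ash% = 0.874 / 11.20472 x 100 = 7.80%


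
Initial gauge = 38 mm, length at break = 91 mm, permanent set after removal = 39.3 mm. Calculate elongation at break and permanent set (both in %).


Elongation at break = (91 - 38) / 38 x 100 = 139.5%
Permanent set = (39.3 - 38) / 38 x 100 = 3.4%


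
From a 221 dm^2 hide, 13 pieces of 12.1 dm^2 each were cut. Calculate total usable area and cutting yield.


Total usable = 13 x 12.1 = 157.3 dm^2
Yield = 157.3 / 221 x 100 = 71.2%


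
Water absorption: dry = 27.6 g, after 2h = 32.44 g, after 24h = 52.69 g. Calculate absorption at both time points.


WA (2h) = (32.44 - 27.6) / 27.6 x 100 = 17.5%
WA (24h) = (52.69 - 27.6) / 27.6 x 100 = 90.9%


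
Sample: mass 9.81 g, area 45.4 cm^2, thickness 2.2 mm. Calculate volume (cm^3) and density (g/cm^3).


Volume = 9.988 cm^3
Density = 0.982 g/cm^3

Thickness in cm = 2.2 / 10 = 0.22 cm
Volume = 45.4 x 0.22 = 9.988 cm^3
Density = 9.81 / 9.988 = 0.982 g/cm^3


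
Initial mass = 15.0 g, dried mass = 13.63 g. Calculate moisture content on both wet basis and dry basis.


Moisture lost = 15.0 - 13.63 = 1.37 g
Wet basis MC = 1.37 / 15.0 x 100 = 9.1%
Dry basis MC = 1.37 / 13.63 x 100 = 10.1%


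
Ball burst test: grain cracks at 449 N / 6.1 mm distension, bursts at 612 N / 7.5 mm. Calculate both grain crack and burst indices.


Crack index = 73.6 N/mm
Burst index = 81.6 N/mm


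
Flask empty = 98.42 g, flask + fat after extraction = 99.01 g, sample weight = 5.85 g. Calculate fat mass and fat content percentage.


Fat mass = 99.01 - 98.42 = 0.59 g
Fat% = 0.59 / 5.85 x 100 = 10.1%


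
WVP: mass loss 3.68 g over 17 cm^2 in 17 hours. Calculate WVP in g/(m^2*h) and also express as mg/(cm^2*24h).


WVP = 127.34 g/(m^2*h)
Daily rate = 305.61 mg/(cm^2*24h)

WVP = 3.68 / (17 x 17) x 10000 = 127.34 g/(m^2*h)
Mass loss in mg = 3.68 x 1000 = 3680 mg
Per cm^2 per 24h in mg: 3680 x 24 / (17 x 17) = 88320 / 289 = 305.61 mg/(cm^2*24h)


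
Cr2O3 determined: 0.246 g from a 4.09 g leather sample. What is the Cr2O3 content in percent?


Cr2O3% = 0.246 / 4.09 x 100
Cr2O3% = 6.01%


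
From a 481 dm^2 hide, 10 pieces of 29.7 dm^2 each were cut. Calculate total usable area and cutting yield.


Total usable = 10 x 29.7 = 297.0 dm^2
Yield = 297.0 / 481 x 100 = 61.7%


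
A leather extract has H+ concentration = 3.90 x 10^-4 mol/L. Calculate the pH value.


pH = -log10[H+]
pH = -log10(3.90 x 10^-4) = 3.41


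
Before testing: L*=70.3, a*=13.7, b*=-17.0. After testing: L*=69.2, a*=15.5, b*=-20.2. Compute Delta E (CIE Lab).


dL = 69.2 - 70.3 = -1.1
da = 15.5 - 13.7 = 1.8
db = -20.2 - (-17.0) = -3.2
dE = sqrt((-1.1)^2 + (1.8)^2 + (-3.2)^2) = 3.83


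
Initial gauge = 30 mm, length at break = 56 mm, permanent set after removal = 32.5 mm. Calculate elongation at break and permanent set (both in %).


Elongation at break = 86.7%
Permanent set = 8.3%

Elongation at break = (56 - 30) / 30 x 100 = 86.7%
Permanent set = (32.5 - 30) / 30 x 100 = 8.3%


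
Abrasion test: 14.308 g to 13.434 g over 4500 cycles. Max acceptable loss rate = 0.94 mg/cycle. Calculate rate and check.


Rate = 0.194 mg/cycle
Passes: Yes


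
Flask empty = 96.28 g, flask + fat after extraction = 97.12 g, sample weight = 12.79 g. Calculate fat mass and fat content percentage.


Fat mass = 97.12 - 96.28 = 0.84 g
Fat% = 0.84 / 12.79 x 100 = 6.6%


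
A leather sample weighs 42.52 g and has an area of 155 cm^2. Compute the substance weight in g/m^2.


Substance weight = mass / area x 10000
SW = 42.52 / 155 x 10000
SW = 2743.2 g/m^2


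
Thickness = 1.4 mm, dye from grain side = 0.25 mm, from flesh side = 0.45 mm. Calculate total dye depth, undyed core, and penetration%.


Total dyed = 0.70 mm
Undyed core = 0.70 mm
Penetration = 50.0%


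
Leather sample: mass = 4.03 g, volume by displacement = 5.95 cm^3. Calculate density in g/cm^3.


Density = mass / volume
Density = 4.03 / 5.95 = 0.677 g/cm^3


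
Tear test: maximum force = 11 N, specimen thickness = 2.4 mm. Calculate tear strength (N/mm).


Tear strength = force / thickness
Tear = 11 / 2.4 = 4.6 N/mm


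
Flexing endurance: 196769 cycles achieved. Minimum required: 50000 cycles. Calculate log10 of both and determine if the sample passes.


Achieved: log10 = 5.29
Required: log10 = 4.70
Passes: Yes


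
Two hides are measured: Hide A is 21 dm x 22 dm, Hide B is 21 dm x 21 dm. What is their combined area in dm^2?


Hide A area = 21 x 22 = 462 dm^2
Hide B area = 21 x 21 = 441 dm^2
Total = 462 + 441 = 903 dm^2


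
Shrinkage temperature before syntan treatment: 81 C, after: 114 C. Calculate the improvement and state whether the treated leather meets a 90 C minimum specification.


Improvement = 33 C
Meets 90 C spec: Yes

Improvement = 114 - 81 = 33 C
Spec check: 114 C >= 90 C? Yes


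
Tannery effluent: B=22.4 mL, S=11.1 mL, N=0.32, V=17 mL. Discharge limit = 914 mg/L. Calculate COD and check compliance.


COD = (22.4 - 11.1) x 0.32 x 8000 / 17 = 1701.6 mg/L
Limit: 914 mg/L
Compliant: No


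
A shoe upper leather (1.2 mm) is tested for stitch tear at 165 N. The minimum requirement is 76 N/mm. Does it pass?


STS = 137.5 N/mm
Passes: Yes


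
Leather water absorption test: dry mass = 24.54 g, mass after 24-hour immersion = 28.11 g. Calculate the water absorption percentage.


14.5%

Water absorbed = 28.11 - 24.54 = 3.57 g
WA% = 3.57 / 24.54 x 100 = 14.5%


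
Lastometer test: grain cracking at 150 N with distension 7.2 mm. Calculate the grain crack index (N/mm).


20.8 N/mm

Grain crack index = force / distension
Index = 150 / 7.2 = 20.8 N/mm


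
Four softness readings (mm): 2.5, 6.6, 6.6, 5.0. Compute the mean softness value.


5.18 mm

Sum = 2.5 + 6.6 + 6.6 + 5.0
Mean = 20.7 / 4 = 5.18 mm


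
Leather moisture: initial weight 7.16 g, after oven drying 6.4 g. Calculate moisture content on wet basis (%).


10.6%


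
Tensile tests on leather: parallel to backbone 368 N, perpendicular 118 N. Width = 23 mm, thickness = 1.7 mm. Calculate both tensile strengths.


Parallel = 9.41 N/mm^2
Perpendicular = 3.02 N/mm^2


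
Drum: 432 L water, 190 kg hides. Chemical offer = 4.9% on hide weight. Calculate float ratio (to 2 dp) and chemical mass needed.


Float ratio = 432 / 190 = 2.27
Chemical = 190 x 4.9 / 100 = 9.31 kg


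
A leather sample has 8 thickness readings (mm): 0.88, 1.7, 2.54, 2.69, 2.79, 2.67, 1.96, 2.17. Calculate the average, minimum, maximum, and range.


Average = 2.18 mm
Min = 0.88 mm
Max = 2.79 mm
Range = 1.91 mm


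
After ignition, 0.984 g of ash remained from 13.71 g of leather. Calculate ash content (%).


7.18%

Ash% = 0.984 / 13.71 x 100
Ash% = 7.18%


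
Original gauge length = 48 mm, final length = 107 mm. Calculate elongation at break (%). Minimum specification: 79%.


Extension = 107 - 48 = 59 mm
Elongation = 59 / 48 x 100 = 122.9%
Minimum required: 79%
Meets specification: Yes


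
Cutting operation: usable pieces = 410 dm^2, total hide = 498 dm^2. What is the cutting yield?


Yield = usable / total x 100
Yield = 410 / 498 x 100 = 82.3%


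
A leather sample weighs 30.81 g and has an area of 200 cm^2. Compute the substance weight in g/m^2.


1540.5 g/m^2


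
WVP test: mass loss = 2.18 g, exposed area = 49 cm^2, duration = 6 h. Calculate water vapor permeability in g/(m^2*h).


WVP = mass_loss / (area x time) x 10000
WVP = 2.18 / (49 x 6) x 10000
WVP = 2.18 / 294 x 10000 = 74.15 g/(m^2*h)


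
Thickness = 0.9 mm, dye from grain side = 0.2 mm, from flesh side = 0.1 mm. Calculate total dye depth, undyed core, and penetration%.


Total dyed = 0.30 mm
Undyed core = 0.60 mm
Penetration = 33.3%


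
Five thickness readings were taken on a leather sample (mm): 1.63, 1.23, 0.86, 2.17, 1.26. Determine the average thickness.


Sum = 1.63 + 1.23 + 0.86 + 2.17 + 1.26 = 7.15
Average = 7.15 / 5 = 1.43 mm


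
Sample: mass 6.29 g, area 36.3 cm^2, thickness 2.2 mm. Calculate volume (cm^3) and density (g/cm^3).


Volume = 7.986 cm^3
Density = 0.788 g/cm^3

Thickness in cm = 2.2 / 10 = 0.22 cm
Volume = 36.3 x 0.22 = 7.986 cm^3
Density = 6.29 / 7.986 = 0.788 g/cm^3


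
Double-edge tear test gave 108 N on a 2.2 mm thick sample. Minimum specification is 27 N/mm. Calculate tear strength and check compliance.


Tear strength = 108 / 2.2 = 49.1 N/mm
Required minimum = 27 N/mm
Compliant: Yes


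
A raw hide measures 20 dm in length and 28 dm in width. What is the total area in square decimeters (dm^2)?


Area = length x width
Area = 20 x 28 = 560 dm^2


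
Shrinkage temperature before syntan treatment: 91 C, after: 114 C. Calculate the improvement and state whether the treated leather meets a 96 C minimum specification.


Improvement = 23 C
Meets 96 C spec: Yes


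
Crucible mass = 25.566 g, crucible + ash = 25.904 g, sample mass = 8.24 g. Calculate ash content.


Ash mass = 25.904 - 25.566 = 0.338 g
Ash% = 0.338 / 8.24 x 100 = 4.10%


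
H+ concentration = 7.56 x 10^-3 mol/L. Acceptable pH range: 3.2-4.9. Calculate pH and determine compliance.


pH = 2.12
Compliant: No

pH = -log10(7.56 x 10^-3) = 2.12
Range: 3.2 to 4.9
Compliant: No


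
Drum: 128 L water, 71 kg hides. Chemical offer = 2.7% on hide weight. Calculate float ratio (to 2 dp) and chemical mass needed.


Float ratio = 128 / 71 = 1.80
Chemical = 71 x 2.7 / 100 = 1.917 kg


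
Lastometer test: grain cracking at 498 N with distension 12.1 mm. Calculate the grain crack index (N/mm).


Grain crack index = force / distension
Index = 498 / 12.1 = 41.2 N/mm


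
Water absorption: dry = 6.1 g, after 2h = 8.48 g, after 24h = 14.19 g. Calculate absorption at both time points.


WA (2h) = (8.48 - 6.1) / 6.1 x 100 = 39.0%
WA (24h) = (14.19 - 6.1) / 6.1 x 100 = 132.6%


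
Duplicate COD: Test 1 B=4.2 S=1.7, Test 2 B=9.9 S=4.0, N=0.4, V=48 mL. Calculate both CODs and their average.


COD1 = 166.7 mg/L
COD2 = 393.3 mg/L
Average = 280.0 mg/L


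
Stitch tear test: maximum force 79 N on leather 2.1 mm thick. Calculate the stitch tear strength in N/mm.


Stitch tear strength = force / thickness
STS = 79 / 2.1 = 37.6 N/mm


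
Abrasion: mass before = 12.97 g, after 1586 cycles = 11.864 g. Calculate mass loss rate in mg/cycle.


Mass loss = 12.97 - 11.864 = 1.106 g
Rate = 1.106 / 1586 x 1000 = 0.697 mg/cycle


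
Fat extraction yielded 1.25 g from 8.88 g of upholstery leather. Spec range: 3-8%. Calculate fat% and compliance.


Fat% = 1.25 / 8.88 x 100 = 14.1%
Spec range: 3-8%
Compliant: No


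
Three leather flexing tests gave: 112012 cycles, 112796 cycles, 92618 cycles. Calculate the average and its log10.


Average = 105809 cycles
log10 = 5.02

Average = (112012 + 112796 + 92618) / 3 = 105809 cycles
log10(105809) = 5.02


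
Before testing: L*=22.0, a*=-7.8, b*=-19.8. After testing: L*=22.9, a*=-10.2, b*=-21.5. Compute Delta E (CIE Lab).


dL = 22.9 - 22.0 = 0.9
da = -10.2 - (-7.8) = -2.4
db = -21.5 - (-19.8) = -1.7
dE = sqrt((0.9)^2 + (-2.4)^2 + (-1.7)^2) = 3.08


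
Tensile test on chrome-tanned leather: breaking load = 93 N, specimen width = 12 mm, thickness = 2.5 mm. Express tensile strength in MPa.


Cross-section = 12 x 2.5 = 30.0 mm^2
TS = 93 / 30.0 = 3.10 MPa
(1 N/mm^2 = 1 MPa)


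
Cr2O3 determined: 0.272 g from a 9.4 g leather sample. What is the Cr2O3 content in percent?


Cr2O3% = 0.272 / 9.4 x 100
Cr2O3% = 2.89%


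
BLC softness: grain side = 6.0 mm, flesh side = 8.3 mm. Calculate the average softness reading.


Average = (6.0 + 8.3) / 2
Average = 7.15 mm


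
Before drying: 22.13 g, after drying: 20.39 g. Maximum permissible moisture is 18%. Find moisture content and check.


MC = (22.13 - 20.39) / 22.13 x 100 = 7.9%
Maximum: 18%
Acceptable: Yes


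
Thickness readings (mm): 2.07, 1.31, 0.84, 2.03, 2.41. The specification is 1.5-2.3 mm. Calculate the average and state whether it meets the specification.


Average = 1.73 mm
Within specification: Yes


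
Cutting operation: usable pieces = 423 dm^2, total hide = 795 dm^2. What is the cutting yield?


Yield = usable / total x 100
Yield = 423 / 795 x 100 = 53.2%


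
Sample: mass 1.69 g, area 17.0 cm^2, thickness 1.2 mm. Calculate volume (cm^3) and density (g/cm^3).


Thickness in cm = 1.2 / 10 = 0.12 cm
Volume = 17.0 x 0.12 = 2.040 cm^3
Density = 1.69 / 2.040 = 0.828 g/cm^3


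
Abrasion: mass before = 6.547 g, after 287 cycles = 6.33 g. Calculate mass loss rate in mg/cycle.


0.756 mg/cycle

Mass loss = 6.547 - 6.33 = 0.217 g
Rate = 0.217 / 287 x 1000 = 0.756 mg/cycle


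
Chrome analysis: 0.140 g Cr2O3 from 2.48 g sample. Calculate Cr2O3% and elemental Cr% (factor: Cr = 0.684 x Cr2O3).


Cr2O3 = 5.65%
Cr = 3.86%

Cr2O3% = 0.140 / 2.48 x 100 = 5.65%
Cr% = 5.65 x 0.684 = 3.86%


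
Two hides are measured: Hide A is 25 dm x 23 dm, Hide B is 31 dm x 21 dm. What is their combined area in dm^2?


Hide A area = 25 x 23 = 575 dm^2
Hide B area = 31 x 21 = 651 dm^2
Total = 575 + 651 = 1226 dm^2


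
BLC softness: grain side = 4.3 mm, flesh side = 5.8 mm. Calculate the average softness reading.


Average = (4.3 + 5.8) / 2
Average = 5.05 mm


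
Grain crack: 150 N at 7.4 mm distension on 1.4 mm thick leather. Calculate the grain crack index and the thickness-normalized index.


Crack index = 150 / 7.4 = 20.3 N/mm
Normalized = 20.3 / 1.4 = 14.5 N/mm per mm


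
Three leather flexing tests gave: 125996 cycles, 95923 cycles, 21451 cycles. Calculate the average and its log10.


Average = (125996 + 95923 + 21451) / 3 = 81123 cycles
log10(81123) = 4.91


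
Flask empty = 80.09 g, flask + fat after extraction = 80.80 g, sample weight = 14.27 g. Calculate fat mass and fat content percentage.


Fat mass = 80.80 - 80.09 = 0.71 g
Fat% = 0.71 / 14.27 x 100 = 5.0%


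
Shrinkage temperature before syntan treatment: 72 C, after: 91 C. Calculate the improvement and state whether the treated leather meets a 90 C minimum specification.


Improvement = 19 C
Meets 90 C spec: Yes

Improvement = 91 - 72 = 19 C
Spec check: 91 C >= 90 C? Yes


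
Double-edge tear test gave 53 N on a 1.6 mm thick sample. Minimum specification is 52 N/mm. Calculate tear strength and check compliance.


Tear strength = 33.1 N/mm
Compliant: No

Tear strength = 53 / 1.6 = 33.1 N/mm
Required minimum = 52 N/mm
Compliant: No


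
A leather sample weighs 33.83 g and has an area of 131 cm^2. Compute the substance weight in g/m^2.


2582.4 g/m^2

Substance weight = mass / area x 10000
SW = 33.83 / 131 x 10000
SW = 2582.4 g/m^2


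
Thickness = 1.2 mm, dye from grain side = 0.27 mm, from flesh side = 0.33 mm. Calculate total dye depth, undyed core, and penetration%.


Total dyed = 0.60 mm
Undyed core = 0.60 mm
Penetration = 50.0%

Total dyed = 0.27 + 0.33 = 0.60 mm
Undyed core = 1.2 - 0.60 = 0.60 mm
Penetration = 0.60 / 1.2 x 100 = 50.0%


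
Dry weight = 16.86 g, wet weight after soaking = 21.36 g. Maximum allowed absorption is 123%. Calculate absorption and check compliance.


WA = (21.36 - 16.86) / 16.86 x 100 = 26.7%
Maximum allowed: 123%
Compliant: Yes


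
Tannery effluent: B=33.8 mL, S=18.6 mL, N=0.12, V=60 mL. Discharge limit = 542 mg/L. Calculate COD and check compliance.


COD = (33.8 - 18.6) x 0.12 x 8000 / 60 = 243.2 mg/L
Limit: 542 mg/L
Compliant: Yes


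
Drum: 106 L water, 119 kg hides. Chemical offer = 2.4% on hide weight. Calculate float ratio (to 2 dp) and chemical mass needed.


Float ratio = 0.89
Chemical needed = 2.856 kg

Float ratio = 106 / 119 = 0.89
Chemical = 119 x 2.4 / 100 = 2.856 kg


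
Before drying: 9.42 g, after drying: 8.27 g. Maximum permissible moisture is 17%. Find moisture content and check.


MC = (9.42 - 8.27) / 9.42 x 100 = 12.2%
Maximum: 17%
Acceptable: Yes


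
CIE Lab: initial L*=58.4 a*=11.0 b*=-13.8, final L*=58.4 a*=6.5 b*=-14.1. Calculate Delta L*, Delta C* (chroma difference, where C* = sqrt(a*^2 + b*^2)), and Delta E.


Delta L* = 0.0
Delta C* = -2.12
Delta E = 4.51


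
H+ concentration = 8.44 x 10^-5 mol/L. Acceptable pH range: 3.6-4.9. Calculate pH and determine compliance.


pH = -log10(8.44 x 10^-5) = 4.07
Range: 3.6 to 4.9
Compliant: Yes


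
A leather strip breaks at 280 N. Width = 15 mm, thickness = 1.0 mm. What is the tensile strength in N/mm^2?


18.67 N/mm^2

Cross-sectional area = 15 x 1.0 = 15.0 mm^2
Tensile strength = 280 / 15.0 = 18.67 N/mm^2


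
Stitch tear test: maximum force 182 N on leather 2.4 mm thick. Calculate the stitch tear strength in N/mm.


Stitch tear strength = force / thickness
STS = 182 / 2.4 = 75.8 N/mm


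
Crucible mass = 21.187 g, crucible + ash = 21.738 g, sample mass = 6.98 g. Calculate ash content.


Ash mass = 21.738 - 21.187 = 0.551 g
Ash% = 0.551 / 6.98 x 100 = 7.89%


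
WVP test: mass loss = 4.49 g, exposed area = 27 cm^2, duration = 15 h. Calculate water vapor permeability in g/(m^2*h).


WVP = mass_loss / (area x time) x 10000
WVP = 4.49 / (27 x 15) x 10000
WVP = 4.49 / 405 x 10000 = 110.86 g/(m^2*h)


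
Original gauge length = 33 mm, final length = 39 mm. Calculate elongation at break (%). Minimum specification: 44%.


Elongation = 18.2%
Meets spec: No


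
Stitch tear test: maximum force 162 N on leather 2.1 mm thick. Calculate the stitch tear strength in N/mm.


77.1 N/mm


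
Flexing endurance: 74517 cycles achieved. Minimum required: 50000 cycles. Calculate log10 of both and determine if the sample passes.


log10(74517) = 4.87
log10(50000) = 4.70
Passes: Yes


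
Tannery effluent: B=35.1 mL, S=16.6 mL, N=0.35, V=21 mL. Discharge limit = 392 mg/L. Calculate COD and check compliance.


COD = (35.1 - 16.6) x 0.35 x 8000 / 21 = 2466.7 mg/L
Limit: 392 mg/L
Compliant: No


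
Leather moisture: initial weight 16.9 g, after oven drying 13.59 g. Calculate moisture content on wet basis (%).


19.6%


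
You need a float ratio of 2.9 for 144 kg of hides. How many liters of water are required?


417.6 L

Water = hide weight x target ratio
Water = 144 x 2.9 = 417.6 L


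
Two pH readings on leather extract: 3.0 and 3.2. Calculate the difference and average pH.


Difference = |3.0 - 3.2| = 0.2
Average = (3.0 + 3.2) / 2 = 3.10


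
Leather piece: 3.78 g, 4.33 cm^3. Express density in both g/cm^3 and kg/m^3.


Density = 3.78 / 4.33 = 0.873 g/cm^3
Convert: 0.873 x 1000 = 873 kg/m^3


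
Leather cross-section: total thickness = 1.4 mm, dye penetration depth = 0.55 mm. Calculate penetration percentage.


39.3%


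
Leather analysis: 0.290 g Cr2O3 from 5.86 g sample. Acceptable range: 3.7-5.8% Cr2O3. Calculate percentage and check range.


Cr2O3 = 4.95%
Within range: Yes

Cr2O3% = 0.290 / 5.86 x 100 = 4.95%
Acceptable range: 3.7 to 5.8%
Within range: Yes


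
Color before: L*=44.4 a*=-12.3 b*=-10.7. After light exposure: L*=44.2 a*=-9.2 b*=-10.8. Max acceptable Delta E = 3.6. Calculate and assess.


Delta E = 3.11
Passes: Yes

dL = -0.2, da = 3.1, db = -0.1
dE = sqrt((-0.2)^2 + (3.1)^2 + (-0.1)^2) = 3.11
Max = 3.6
Passes: Yes


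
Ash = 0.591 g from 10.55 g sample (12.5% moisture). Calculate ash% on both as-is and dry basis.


As-is ash% = 0.591 / 10.55 x 100 = 5.60%
Dry mass = 10.55 x (100 - 12.5) / 100 = 9.23125 g
Dry-basis ash% = 0.591 / 9.23125 x 100 = 6.40%


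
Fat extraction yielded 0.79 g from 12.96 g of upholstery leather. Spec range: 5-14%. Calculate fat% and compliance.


Fat content = 6.1%
Compliant: Yes

Fat% = 0.79 / 12.96 x 100 = 6.1%
Spec range: 5-14%
Compliant: Yes


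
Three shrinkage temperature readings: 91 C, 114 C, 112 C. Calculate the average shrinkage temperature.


Average = (91 + 114 + 112) / 3
Average = 317 / 3 = 105.7 C


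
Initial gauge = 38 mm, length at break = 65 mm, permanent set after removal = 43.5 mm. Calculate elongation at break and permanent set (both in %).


Elongation at break = (65 - 38) / 38 x 100 = 71.1%
Permanent set = (43.5 - 38) / 38 x 100 = 14.5%


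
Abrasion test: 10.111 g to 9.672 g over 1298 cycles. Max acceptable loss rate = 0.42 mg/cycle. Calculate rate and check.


Rate = 0.338 mg/cycle
Passes: Yes


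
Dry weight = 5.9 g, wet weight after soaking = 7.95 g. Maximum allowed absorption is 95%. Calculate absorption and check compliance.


WA = (7.95 - 5.9) / 5.9 x 100 = 34.7%
Maximum allowed: 95%
Compliant: Yes


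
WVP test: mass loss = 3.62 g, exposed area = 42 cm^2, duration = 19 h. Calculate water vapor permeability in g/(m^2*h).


WVP = mass_loss / (area x time) x 10000
WVP = 3.62 / (42 x 19) x 10000
WVP = 3.62 / 798 x 10000 = 45.36 g/(m^2*h)


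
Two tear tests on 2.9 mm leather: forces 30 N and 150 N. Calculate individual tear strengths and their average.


Tear 1 = 10.3 N/mm
Tear 2 = 51.7 N/mm
Average = 31.0 N/mm

Tear 1 = 30 / 2.9 = 10.3 N/mm
Tear 2 = 150 / 2.9 = 51.7 N/mm
Average = (10.3 + 51.7) / 2 = 31.0 N/mm


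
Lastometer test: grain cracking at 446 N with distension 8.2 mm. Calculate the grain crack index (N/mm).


Grain crack index = force / distension
Index = 446 / 8.2 = 54.4 N/mm


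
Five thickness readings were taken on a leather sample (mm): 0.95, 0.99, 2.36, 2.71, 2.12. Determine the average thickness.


Sum = 0.95 + 0.99 + 2.36 + 2.71 + 2.12 = 9.13
Average = 9.13 / 5 = 1.83 mm


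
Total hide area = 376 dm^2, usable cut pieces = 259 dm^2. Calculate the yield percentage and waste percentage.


Yield = 259 / 376 x 100 = 68.9%
Waste = 376 - 259 = 117 dm^2
Waste% = 100 - 68.9 = 31.1%


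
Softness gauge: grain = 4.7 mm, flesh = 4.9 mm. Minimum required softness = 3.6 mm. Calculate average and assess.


Average softness = 4.80 mm
Meets requirement: Yes


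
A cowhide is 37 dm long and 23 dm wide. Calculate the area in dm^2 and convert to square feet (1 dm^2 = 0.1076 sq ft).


Area = 37 x 23 = 851 dm^2
Conversion: 851 x 0.1076 = 91.57 sq ft


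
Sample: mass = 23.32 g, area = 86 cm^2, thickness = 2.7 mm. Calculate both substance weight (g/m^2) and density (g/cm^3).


Substance weight = 2711.6 g/m^2
Density = 1.004 g/cm^3

SW = 23.32 / 86 x 10000 = 2711.6 g/m^2
Volume = 86 x 2.7 / 10 = 23.22 cm^3
Density = 23.32 / 23.22 = 1.004 g/cm^3


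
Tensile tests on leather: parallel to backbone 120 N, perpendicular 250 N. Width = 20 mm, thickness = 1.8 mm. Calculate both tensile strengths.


Area = 20 x 1.8 = 36.0 mm^2
TS (parallel) = 120 / 36.0 = 3.33 N/mm^2
TS (perpendicular) = 250 / 36.0 = 6.94 N/mm^2


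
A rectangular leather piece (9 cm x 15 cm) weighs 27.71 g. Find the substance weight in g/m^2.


Area = 9 x 15 = 135 cm^2
SW = 27.71 / 135 x 10000 = 2052.6 g/m^2


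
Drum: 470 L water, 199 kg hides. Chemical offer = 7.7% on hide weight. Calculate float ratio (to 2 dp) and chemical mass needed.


Float ratio = 2.36
Chemical needed = 15.323 kg


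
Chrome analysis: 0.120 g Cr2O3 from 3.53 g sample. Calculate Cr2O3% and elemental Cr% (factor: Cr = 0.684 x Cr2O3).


Cr2O3% = 0.120 / 3.53 x 100 = 3.40%
Cr% = 3.40 x 0.684 = 2.33%


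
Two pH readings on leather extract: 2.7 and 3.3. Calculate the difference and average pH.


Difference = |2.7 - 3.3| = 0.6
Average = (2.7 + 3.3) / 2 = 3.00


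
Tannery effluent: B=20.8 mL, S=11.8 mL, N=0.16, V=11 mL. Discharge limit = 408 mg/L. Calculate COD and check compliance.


COD = 1047.3 mg/L
Compliant: No


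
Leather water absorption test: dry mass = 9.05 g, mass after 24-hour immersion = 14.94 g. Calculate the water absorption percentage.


Water absorbed = 14.94 - 9.05 = 5.89 g
WA% = 5.89 / 9.05 x 100 = 65.1%


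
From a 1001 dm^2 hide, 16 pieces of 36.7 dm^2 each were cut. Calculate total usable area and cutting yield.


Usable area = 587.2 dm^2
Yield = 58.7%

Total usable = 16 x 36.7 = 587.2 dm^2
Yield = 587.2 / 1001 x 100 = 58.7%


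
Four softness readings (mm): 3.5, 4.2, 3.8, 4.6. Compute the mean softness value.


Sum = 3.5 + 4.2 + 3.8 + 4.6
Mean = 16.1 / 4 = 4.03 mm


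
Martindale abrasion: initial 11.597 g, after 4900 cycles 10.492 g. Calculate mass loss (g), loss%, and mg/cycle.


Loss = 11.597 - 10.492 = 1.105 g
Loss% = 1.105 / 11.597 x 100 = 9.53%
Rate = 1.105 / 4900 x 1000 = 0.226 mg/cycle


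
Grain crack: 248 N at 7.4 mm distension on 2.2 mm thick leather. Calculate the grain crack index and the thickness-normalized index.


Crack index = 248 / 7.4 = 33.5 N/mm
Normalized = 33.5 / 2.2 = 15.2 N/mm per mm


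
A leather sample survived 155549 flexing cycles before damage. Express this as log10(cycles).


log10(155549) = 5.19


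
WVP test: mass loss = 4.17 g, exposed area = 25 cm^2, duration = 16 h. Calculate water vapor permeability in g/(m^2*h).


104.25 g/(m^2*h)


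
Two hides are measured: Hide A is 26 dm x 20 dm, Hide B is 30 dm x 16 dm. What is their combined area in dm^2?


1000 dm^2

Hide A area = 26 x 20 = 520 dm^2
Hide B area = 30 x 16 = 480 dm^2
Total = 520 + 480 = 1000 dm^2


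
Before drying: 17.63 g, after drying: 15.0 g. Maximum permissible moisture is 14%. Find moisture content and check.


Moisture content = 14.9%
Acceptable: No


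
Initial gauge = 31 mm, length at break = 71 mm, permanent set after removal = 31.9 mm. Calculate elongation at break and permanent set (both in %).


Elongation at break = (71 - 31) / 31 x 100 = 129.0%
Permanent set = (31.9 - 31) / 31 x 100 = 2.9%


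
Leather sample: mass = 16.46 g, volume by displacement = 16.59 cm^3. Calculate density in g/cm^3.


Density = mass / volume
Density = 16.46 / 16.59 = 0.992 g/cm^3


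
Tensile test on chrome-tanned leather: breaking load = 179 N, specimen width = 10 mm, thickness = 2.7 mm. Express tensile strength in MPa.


6.63 MPa

Cross-section = 10 x 2.7 = 27.0 mm^2
TS = 179 / 27.0 = 6.63 MPa
(1 N/mm^2 = 1 MPa)


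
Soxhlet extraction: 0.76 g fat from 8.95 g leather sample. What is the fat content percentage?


8.5%

Fat content = 0.76 / 8.95 x 100
Fat = 8.5%


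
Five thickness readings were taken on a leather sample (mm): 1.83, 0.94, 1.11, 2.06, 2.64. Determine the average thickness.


1.72 mm

Sum = 1.83 + 0.94 + 1.11 + 2.06 + 2.64 = 8.58
Average = 8.58 / 5 = 1.72 mm


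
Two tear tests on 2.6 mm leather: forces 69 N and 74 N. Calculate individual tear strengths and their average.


Tear 1 = 69 / 2.6 = 26.5 N/mm
Tear 2 = 74 / 2.6 = 28.5 N/mm
Average = (26.5 + 28.5) / 2 = 27.5 N/mm


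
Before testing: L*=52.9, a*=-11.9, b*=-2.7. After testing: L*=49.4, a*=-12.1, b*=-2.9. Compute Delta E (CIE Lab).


dL = 49.4 - 52.9 = -3.5
da = -12.1 - (-11.9) = -0.2
db = -2.9 - (-2.7) = -0.2
dE = sqrt((-3.5)^2 + (-0.2)^2 + (-0.2)^2) = 3.51


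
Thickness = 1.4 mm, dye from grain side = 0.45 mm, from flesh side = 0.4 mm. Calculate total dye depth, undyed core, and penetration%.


Total dyed = 0.85 mm
Undyed core = 0.55 mm
Penetration = 60.7%

Total dyed = 0.45 + 0.4 = 0.85 mm
Undyed core = 1.4 - 0.85 = 0.55 mm
Penetration = 0.85 / 1.4 x 100 = 60.7%


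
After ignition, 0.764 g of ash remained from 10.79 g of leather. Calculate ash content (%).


Ash% = 0.764 / 10.79 x 100
Ash% = 7.08%


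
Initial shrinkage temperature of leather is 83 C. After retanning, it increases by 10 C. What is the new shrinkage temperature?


93 C

New Ts = 83 + 10 = 93 C


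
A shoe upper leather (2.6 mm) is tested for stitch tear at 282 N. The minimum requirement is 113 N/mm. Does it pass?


STS = 282 / 2.6 = 108.5 N/mm
Minimum required: 113 N/mm
Passes: No


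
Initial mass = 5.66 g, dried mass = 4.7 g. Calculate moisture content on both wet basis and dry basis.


Wet basis = 17.0%
Dry basis = 20.4%


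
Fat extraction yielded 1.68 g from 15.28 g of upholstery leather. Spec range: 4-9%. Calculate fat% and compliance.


Fat content = 11.0%
Compliant: No

Fat% = 1.68 / 15.28 x 100 = 11.0%
Spec range: 4-9%
Compliant: No


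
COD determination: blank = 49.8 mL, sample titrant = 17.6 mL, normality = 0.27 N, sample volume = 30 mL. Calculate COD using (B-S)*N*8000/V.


2318.4 mg/L


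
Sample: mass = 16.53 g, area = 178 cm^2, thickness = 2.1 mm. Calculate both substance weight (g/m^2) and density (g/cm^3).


SW = 16.53 / 178 x 10000 = 928.7 g/m^2
Volume = 178 x 2.1 / 10 = 37.38 cm^3
Density = 16.53 / 37.38 = 0.442 g/cm^3
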